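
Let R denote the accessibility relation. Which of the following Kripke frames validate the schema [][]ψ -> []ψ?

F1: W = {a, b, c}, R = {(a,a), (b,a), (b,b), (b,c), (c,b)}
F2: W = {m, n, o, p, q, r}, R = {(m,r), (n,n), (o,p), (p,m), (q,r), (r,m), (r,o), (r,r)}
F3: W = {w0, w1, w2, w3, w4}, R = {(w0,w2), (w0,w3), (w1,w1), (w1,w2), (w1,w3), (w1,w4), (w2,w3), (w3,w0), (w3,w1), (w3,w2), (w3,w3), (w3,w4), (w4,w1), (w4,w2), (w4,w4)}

Frame correspondent (Sahlqvist): forall x forall y (Rxy -> exists z (Rxz & Rzy)) — i.e. density.
F1: satisfies the condition.
F2: fails — Rop but no z with Roz and Rzp.
F3: satisfies the condition.
Valid on: F1, F3.

F1, F3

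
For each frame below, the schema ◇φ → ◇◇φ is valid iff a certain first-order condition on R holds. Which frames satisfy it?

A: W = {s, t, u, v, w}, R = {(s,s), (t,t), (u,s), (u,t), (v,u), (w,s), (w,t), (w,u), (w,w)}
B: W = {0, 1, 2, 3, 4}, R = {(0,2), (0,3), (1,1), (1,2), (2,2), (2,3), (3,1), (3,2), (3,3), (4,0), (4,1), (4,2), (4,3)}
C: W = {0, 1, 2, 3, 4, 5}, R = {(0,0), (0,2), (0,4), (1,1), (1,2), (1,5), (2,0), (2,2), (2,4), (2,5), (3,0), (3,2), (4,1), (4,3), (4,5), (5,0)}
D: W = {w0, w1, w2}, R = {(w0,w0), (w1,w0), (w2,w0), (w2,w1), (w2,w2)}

The schema corresponds to a generalized confluence (Geach) condition: ∀x ∀y (xRy → ∃w (y = w ∧ xR²w)).
A: fails — vRu but no w* with u=w* and vR²w*.
B: fails — 4R0 but no w with 0=w and 4R²w.
C: fails — 4R3 but no w with 3=w and 4R²w.
D: condition met.

D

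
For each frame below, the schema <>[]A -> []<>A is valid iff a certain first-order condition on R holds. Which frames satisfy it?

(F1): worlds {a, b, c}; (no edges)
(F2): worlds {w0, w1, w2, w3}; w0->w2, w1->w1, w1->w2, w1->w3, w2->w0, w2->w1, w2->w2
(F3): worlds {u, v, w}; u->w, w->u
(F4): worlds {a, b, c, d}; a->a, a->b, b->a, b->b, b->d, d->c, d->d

(F1), (F3)

This is the axiom for convergence; its first-order frame correspondent is forall x forall y forall z (Rxy & Rxz -> exists w (Ryw & Rzw)).
(F1): condition met.
(F2): fails — Rw1w2 and Rw1w3 but w2 and w3 have no common successor.
(F3): condition met.
(F4): fails — Rba and Rbd but a and d have no common successor.
Valid on: (F1), (F3).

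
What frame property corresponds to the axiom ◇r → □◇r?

the Euclidean property

Suppose ◇r→□◇r is valid. Take Rxy, Rxz and set V(r)={y}. Then ◇r at x, so □◇r at x, so ◇r at z, so some w with Rzw has r; w=y, i.e. Rzy. By symmetry of the argument, Ryz.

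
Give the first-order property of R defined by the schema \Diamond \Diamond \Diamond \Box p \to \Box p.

\forall x \forall y \forall z ((x R^3 y \wedge xRz) \to \exists w (yRw \wedge z = w))

This is a Sahlqvist (Geach-type) schema ◇^3□^1p → □^1◇^0p.
Minimal-valuation argument: fix x; take any y with xR^3y and any z with xR^1z. Set V(p) to the set of worlds R-reachable from y in exactly 1 step. Then □^1p holds at y, so the antecedent holds at x; validity forces ◇^0p at z, giving a w with zR^0w and yR^1w.
First-order correspondent: \forall x \forall y \forall z ((x R^3 y \wedge xRz) \to \exists w (yRw \wedge z = w)).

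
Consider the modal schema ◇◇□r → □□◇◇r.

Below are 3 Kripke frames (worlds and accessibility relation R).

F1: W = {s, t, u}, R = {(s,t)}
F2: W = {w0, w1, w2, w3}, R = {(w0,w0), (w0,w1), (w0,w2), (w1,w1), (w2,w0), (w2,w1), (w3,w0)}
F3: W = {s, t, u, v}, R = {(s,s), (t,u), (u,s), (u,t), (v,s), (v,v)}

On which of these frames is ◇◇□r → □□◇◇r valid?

Frame correspondent (Sahlqvist): ∀x ∀y ∀z ((xR²y ∧ xR²z) → ∃w (yRw ∧ zR²w)) — i.e. a generalized confluence (Geach) condition.
F1: holds.
F2: holds.
F3: fails — tR²t, tR²s but no w with tRw and sR²w.
Valid on: F1, F2.

F1, F2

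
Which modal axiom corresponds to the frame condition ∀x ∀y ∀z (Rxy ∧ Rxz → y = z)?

This is partial functionality; the standard corresponding axiom is CD: ◇r → □r.
Suppose ◇r→□r is valid. Take Rxy, Rxz and set V(r)={y}. Then ◇r at x, so □r at x, so r at z, i.e. z=y.

◇r → □r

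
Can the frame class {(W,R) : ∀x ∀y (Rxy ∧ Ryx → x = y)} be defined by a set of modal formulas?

Any modally definable frame class is closed under surjective bounded morphisms.
The 6-cycle (worlds s,t,u,v,w,x with s→t→u→v→w→x→s) is antisymmetric. Sending even-indexed worlds to • and odd-indexed worlds to ∘ is a surjective bounded morphism onto the two-world frame with •↔∘, which is not antisymmetric.
So no modal formula (or set of formulas) defines exactly the antisymmetric frames.

No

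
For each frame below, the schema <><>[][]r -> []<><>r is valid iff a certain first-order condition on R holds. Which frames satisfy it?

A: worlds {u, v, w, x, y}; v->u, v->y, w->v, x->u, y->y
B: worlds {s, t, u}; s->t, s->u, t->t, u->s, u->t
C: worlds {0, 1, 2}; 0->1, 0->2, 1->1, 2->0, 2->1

Frame correspondent (Sahlqvist): forall x forall y forall z ((x R^2 y & xRz) -> exists w (y R^2 w & z R^2 w)) — i.e. a generalized confluence (Geach) condition.
A: fails — vR²y, vRu but no t with yR²t and uR²t.
B: condition met.
C: condition met.
Valid on: B, C.

B, C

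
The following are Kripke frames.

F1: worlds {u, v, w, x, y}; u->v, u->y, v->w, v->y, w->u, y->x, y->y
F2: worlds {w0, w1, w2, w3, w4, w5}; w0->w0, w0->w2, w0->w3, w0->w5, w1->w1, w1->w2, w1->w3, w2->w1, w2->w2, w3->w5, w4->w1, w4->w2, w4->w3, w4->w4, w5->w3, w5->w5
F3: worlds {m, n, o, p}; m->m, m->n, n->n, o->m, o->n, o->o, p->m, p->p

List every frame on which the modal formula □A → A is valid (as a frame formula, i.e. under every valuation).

F3

This is the axiom for reflexivity; its first-order frame correspondent is ∀x Rxx.
F1: fails — world u does not see itself.
F2: fails — world w3 does not see itself.
F3: holds.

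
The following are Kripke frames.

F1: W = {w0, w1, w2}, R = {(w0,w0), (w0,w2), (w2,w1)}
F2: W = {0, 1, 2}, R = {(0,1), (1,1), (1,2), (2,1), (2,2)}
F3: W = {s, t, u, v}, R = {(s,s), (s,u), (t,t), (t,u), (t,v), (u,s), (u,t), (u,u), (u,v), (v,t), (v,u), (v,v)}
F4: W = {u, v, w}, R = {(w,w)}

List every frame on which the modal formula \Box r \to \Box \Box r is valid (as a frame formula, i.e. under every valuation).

The schema corresponds to transitivity: \forall x \forall y \forall z (Rxy \wedge Ryz \to Rxz).
F1: fails — Rw0w2 and Rw2w1 but not Rw0w1.
F2: fails — R01 and R12 but not R02.
F3: fails — Rvu and Rus but not Rvs.
F4: satisfies the condition.

F4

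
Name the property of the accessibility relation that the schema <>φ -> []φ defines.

Suppose ◇φ→□φ is valid. Take Rxy, Rxz and set V(φ)={y}. Then ◇φ at x, so □φ at x, so φ at z, i.e. z=y.
Conversely, on a frame with partial functionality the schema holds at every world under every valuation.
So the correspondent is partial functionality.

Partial functionality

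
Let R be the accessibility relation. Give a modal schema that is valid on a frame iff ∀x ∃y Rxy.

The condition is seriality. The D schema □q → ◇q defines it.
Suppose □q→◇q is valid. At any x set V(q)=W. Then □q at x, so ◇q at x, so x has a successor.

□q → ◇q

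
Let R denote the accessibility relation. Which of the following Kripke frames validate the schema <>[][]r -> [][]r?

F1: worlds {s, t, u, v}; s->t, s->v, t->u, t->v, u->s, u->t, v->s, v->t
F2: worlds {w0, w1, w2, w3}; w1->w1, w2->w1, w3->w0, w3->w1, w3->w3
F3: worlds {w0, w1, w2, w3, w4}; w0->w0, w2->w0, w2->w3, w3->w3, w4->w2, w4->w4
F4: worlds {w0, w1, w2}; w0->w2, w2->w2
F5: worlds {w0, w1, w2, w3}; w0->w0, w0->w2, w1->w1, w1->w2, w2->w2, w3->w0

F4

Frame correspondent (Sahlqvist): forall x forall y forall z ((xRy & x R^2 z) -> exists w (y R^2 w & z = w)) — i.e. a generalized confluence (Geach) condition.
F1: fails — sRt, sR²u but no w with tR²w and u=w.
F2: fails — w3Rw0, w3R²w0 but no w with w0R²w and w0=w.
F3: fails — w2Rw0, w2R²w3 but no w with w0R²w and w3=w.
F4: ✓.
F5: fails — w0Rw2, w0R²w0 but no w with w2R²w and w0=w.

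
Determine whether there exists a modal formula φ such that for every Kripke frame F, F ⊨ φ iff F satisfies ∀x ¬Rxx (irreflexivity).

Modal frame validity is preserved under surjective bounded morphisms.
The 5-cycle (worlds s,t,u,v,w with s→t→u→v→w→s) is irreflexive, and the map sending every world to a single reflexive point • is a surjective bounded morphism (forth: every edge maps to (•,•); back: every world has a successor). So any modal formula valid on the 5-cycle is also valid on the reflexive point, which is not irreflexive.
Hence irreflexivity is not modally definable.

No — not modally definable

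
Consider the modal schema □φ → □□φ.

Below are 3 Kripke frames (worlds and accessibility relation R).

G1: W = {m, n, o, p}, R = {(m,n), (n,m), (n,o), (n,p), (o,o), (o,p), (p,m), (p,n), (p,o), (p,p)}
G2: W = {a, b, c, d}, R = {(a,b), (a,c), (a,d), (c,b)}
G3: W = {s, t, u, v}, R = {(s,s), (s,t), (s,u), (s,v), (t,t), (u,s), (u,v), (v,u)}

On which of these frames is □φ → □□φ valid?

Frame correspondent (Sahlqvist): ∀x ∀y ∀z (Rxy ∧ Ryz → Rxz) — i.e. transitivity.
G1: fails — Rop and Rpm but not Rom.
G2: satisfies the condition.
G3: fails — Ruv and Rvu but not Ruu.

G2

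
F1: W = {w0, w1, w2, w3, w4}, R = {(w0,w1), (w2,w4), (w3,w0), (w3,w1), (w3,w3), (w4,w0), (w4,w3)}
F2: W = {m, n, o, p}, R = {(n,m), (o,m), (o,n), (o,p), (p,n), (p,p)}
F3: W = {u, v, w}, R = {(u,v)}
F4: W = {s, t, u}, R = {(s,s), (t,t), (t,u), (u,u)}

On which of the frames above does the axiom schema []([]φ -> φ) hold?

F4

The schema corresponds to shift-reflexivity: forall x forall y (Rxy -> Ryy).
F1: fails — Rw2w4 but not Rw4w4.
F2: fails — Ron but not Rnn.
F3: fails — Ruv but not Rvv.
F4: holds.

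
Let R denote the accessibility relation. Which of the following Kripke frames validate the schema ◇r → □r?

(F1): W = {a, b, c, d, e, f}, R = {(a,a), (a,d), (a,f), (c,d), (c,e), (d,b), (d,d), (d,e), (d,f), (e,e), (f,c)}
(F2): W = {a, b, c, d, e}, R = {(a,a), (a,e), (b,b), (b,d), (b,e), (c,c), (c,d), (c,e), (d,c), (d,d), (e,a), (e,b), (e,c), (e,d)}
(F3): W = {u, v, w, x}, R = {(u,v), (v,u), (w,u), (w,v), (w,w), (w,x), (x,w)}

none

This is the axiom for partial functionality; its first-order frame correspondent is ∀x ∀y ∀z (Rxy ∧ Rxz → y = z).
(F1): fails — a sees both a and d.
(F2): fails — a sees both a and e.
(F3): fails — w sees both u and v.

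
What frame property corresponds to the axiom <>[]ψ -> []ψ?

The Euclidean property

Equivalently (dual form): ◇ψ → □◇ψ.
Suppose ◇ψ→□◇ψ is valid. Take Rxy, Rxz and set V(ψ)={y}. Then ◇ψ at x, so □◇ψ at x, so ◇ψ at z, so some w with Rzw has ψ; w=y, i.e. Rzy. By symmetry of the argument, Ryz.
Conversely, on a frame with the Euclidean property the schema holds at every world under every valuation.
So the correspondent is the Euclidean property.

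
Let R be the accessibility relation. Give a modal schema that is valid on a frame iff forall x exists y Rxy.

□r → ◇r

This is seriality; the standard corresponding axiom is D: □r → ◇r.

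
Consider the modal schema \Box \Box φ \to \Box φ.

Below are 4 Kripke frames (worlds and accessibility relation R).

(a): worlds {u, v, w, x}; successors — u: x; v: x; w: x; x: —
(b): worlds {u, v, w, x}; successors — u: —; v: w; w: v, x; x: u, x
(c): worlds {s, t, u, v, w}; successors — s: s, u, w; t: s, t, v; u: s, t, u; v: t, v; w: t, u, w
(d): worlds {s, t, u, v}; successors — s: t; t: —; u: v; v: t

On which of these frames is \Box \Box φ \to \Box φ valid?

The schema corresponds to density: \forall x \forall y (Rxy \to \exists z (Rxz \wedge Rzy)).
(a): fails — Rvx but no z with Rvz and Rzx.
(b): fails — Rvw but no z with Rvz and Rzw.
(c): condition met.
(d): fails — Ruv but no z with Ruz and Rzv.
Valid on: (c).

(c)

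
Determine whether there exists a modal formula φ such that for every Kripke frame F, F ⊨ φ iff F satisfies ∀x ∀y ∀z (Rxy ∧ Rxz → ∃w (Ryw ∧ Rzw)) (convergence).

Definable; ◇□q → □◇q defines it

This is a Sahlqvist condition; the .2 axiom ◇□q → □◇q defines it.
Suppose ◇□q→□◇q is valid. Take Rxy, Rxz and set V(q)={w : Ryw}. Then □q at y so ◇□q at x, so □◇q at x, so ◇q at z, giving w with Rzw and Ryw.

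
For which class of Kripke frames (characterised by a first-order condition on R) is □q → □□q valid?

transitivity

This schema is the 4 axiom.
It corresponds to transitivity: ∀x ∀y ∀z (Rxy ∧ Ryz → Rxz).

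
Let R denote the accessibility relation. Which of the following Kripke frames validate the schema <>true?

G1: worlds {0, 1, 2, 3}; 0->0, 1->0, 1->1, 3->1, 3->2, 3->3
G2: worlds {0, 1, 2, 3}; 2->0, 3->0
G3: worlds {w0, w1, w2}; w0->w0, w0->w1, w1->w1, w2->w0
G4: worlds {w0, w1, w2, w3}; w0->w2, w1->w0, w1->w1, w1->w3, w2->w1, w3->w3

The schema corresponds to seriality: forall x exists y Rxy.
G1: fails — world 2 has no successor.
G2: fails — world 0 has no successor.
G3: satisfies the condition.
G4: satisfies the condition.

G3, G4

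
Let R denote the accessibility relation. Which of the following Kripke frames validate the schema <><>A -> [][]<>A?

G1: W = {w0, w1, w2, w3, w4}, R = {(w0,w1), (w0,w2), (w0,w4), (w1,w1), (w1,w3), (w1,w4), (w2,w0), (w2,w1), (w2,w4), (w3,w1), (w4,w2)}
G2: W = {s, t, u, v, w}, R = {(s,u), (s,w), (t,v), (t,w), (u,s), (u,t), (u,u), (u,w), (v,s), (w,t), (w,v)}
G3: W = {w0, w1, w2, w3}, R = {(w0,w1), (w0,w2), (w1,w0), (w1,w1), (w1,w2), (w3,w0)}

Frame correspondent (Sahlqvist): forall x forall y forall z ((x R^2 y & x R^2 z) -> exists w (y = w & zRw)) — i.e. a generalized confluence (Geach) condition.
G1: fails — w0R²w0, w0R²w0 but no w with w0=w and w0Rw.
G2: fails — sR²s, sR²s but no w* with s=w* and sRw*.
G3: fails — w0R²w0, w0R²w0 but no w with w0=w and w0Rw.
Valid on no frame.

none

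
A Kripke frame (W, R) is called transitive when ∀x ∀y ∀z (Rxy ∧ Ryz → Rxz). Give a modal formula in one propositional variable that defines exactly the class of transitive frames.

□q → □□q

The condition is transitivity. The 4 schema □q → □□q defines it.
Suppose □q→□□q is valid. Take Rxy, Ryz and set V(q)={w : Rxw}. Then □q at x, so □□q at x, so □q at y, so q at z, i.e. Rxz.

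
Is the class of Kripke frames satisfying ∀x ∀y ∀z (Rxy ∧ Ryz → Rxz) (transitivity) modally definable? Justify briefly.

The condition is transitivity. A defining modal formula is □q → □□q.

Yes, by □q → □□q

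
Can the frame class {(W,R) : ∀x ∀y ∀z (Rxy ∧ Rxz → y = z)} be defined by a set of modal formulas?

Definable; ◇p → □p defines it

The condition is partial functionality. A defining modal formula is ◇p → □p.
Suppose ◇p→□p is valid. Take Rxy, Rxz and set V(p)={y}. Then ◇p at x, so □p at x, so p at z, i.e. z=y.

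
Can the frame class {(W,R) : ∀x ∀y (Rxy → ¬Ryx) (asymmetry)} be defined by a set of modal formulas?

Not modally definable

Any modally definable frame class is closed under surjective bounded morphisms.
The 5-cycle (worlds a,b,c,d,e with a→b→c→d→e→a) is asymmetric. Mapping every world to a single reflexive point • is a surjective bounded morphism, and the reflexive point is not asymmetric (R•• but asymmetry requires ¬R••).
So the class is not modally definable.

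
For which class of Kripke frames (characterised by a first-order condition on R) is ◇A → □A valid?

Partial functionality

Suppose ◇A→□A is valid. Take Rxy, Rxz and set V(A)={y}. Then ◇A at x, so □A at x, so A at z, i.e. z=y.
The converse is a direct semantic check.
Frame condition: ∀x ∀y ∀z (Rxy ∧ Rxz → y = z).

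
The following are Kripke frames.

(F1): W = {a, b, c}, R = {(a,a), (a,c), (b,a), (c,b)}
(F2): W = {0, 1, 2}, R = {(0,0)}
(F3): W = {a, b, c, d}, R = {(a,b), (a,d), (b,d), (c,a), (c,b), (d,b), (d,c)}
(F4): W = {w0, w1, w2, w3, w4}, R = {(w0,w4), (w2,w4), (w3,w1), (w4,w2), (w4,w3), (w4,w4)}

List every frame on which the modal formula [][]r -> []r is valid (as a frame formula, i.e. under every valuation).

The schema corresponds to density: forall x forall y (Rxy -> exists z (Rxz & Rzy)).
(F1): fails — Rcb but no z with Rcz and Rzb.
(F2): condition met.
(F3): fails — Rdc but no z with Rdz and Rzc.
(F4): fails — Rw3w1 but no z with Rw3z and Rzw1.
Valid on: (F2).

(F2)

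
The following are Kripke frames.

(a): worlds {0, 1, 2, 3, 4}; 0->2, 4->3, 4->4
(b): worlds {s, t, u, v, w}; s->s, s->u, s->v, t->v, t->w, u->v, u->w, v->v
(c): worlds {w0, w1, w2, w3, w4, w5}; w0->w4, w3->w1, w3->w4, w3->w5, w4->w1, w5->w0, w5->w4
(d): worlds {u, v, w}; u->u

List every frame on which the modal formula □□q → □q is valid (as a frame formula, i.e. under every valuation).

Frame correspondent (Sahlqvist): ∀x ∀y (Rxy → ∃z (Rxz ∧ Rzy)) — i.e. density.
(a): fails — R02 but no z with R0z and Rz2.
(b): fails — Ruw but no z with Ruz and Rzw.
(c): fails — Rw0w4 but no z with Rw0z and Rzw4.
(d): satisfies the condition.
Valid on: (d).

(d)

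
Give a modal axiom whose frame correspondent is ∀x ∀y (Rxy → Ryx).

A defining formula is s → □◇s (the B axiom).
Suppose s→□◇s is valid. Take Rxy and set V(s)={x}. Then s at x, so □◇s at x, so ◇s at y, so some z with Ryz has s; z=x, i.e. Ryx.

s → □◇s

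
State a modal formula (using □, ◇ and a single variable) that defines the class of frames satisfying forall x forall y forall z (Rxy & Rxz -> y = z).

◇s → □s

This is partial functionality; the standard corresponding axiom is CD: ◇s → □s.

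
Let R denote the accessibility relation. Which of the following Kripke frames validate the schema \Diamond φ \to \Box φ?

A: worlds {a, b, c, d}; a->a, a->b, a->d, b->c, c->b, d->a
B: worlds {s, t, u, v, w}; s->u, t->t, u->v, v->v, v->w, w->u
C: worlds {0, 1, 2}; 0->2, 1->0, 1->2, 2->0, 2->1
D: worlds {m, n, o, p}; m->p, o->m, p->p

D

Frame correspondent (Sahlqvist): \forall x \forall y \forall z (Rxy \wedge Rxz \to y = z) — i.e. partial functionality.
A: fails — a sees both a and b.
B: fails — v sees both v and w.
C: fails — 1 sees both 0 and 2.
D: holds.
Valid on: D.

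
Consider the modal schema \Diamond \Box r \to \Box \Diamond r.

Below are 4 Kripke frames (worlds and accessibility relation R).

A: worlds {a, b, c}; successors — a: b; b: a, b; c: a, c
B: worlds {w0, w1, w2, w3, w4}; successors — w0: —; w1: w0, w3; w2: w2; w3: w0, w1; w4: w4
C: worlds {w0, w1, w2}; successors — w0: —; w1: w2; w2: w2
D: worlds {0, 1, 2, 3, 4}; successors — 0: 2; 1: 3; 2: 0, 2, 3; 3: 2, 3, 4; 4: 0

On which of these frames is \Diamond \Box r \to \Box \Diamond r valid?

C

Frame correspondent (Sahlqvist): \forall x \forall y \forall z (Rxy \wedge Rxz \to \exists w (Ryw \wedge Rzw)) — i.e. convergence.
A: fails — Rcc and Rca but c and a have no common successor.
B: fails — Rw1w0 and Rw1w0 but w0 and w0 have no common successor.
C: satisfies the condition.
D: fails — R34 and R33 but 4 and 3 have no common successor.
Valid on: C.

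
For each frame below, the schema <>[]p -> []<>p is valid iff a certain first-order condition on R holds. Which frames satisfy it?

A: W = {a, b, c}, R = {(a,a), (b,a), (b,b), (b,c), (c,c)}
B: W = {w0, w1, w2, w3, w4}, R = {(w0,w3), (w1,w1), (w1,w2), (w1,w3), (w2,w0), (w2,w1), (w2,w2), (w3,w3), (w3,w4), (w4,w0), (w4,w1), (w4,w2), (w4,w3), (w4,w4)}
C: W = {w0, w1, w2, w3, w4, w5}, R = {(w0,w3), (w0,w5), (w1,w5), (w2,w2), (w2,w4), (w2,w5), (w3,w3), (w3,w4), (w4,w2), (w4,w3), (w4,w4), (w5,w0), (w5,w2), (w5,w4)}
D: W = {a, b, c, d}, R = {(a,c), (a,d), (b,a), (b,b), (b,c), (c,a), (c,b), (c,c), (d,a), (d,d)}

C, D

This is the axiom for convergence; its first-order frame correspondent is forall x forall y forall z (Rxy & Rxz -> exists w (Ryw & Rzw)).
A: fails — Rbc and Rba but c and a have no common successor.
B: fails — Rw1w2 and Rw1w3 but w2 and w3 have no common successor.
C: ✓.
D: ✓.
Valid on: C, D.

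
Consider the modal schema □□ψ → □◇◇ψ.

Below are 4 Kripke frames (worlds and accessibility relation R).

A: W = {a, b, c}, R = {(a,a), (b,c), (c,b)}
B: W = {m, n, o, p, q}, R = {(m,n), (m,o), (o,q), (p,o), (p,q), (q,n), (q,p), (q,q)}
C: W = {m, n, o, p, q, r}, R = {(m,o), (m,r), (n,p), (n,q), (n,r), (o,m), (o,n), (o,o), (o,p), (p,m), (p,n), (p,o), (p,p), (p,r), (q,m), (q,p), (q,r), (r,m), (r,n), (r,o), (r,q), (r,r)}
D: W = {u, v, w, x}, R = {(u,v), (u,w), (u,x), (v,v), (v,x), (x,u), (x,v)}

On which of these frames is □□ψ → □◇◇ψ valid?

C

The schema corresponds to a generalized confluence (Geach) condition: ∀x ∀z (xRz → ∃w (xR²w ∧ zR²w)).
A: fails — bRc but no w with bR²w and cR²w.
B: fails — mRn but no w with mR²w and nR²w.
C: holds.
D: fails — uRw but no t with uR²t and wR²t.
Valid on: C.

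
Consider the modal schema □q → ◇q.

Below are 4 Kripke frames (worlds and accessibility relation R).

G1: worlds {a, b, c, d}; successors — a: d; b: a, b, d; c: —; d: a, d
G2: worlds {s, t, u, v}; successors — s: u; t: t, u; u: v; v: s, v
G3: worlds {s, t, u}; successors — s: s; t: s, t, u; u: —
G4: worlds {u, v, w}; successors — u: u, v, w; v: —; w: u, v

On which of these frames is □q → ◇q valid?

G2

The schema corresponds to seriality: ∀x ∃y Rxy.
G1: fails — world c has no successor.
G2: holds.
G3: fails — world u has no successor.
G4: fails — world v has no successor.
Valid on: G2.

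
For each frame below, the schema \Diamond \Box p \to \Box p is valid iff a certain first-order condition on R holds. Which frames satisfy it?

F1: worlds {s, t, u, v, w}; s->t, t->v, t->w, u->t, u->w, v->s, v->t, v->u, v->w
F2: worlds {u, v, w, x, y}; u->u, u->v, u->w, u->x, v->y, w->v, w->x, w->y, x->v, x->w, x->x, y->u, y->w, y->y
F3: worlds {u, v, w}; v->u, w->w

none

Frame correspondent (Sahlqvist): \forall x \forall y \forall z (Rxy \wedge Rxz \to Ryz) — i.e. the Euclidean property.
F1: fails — Rst and Rst but not Rtt.
F2: fails — Ruv and Ruv but not Rvv.
F3: fails — Rvu and Rvu but not Ruu.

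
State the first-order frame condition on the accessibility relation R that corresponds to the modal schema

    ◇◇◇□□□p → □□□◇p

This is a Sahlqvist (Geach-type) schema ◇^3□^3p → □^3◇^1p.
Minimal-valuation argument: fix x; take any y with xR^3y and any z with xR^3z. Set V(p) to the set of worlds R-reachable from y in exactly 3 steps. Then □^3p holds at y, so the antecedent holds at x; validity forces ◇^1p at z, giving a w with zR^1w and yR^3w.
First-order correspondent: ∀x ∀y ∀z ((xR³y ∧ xR³z) → ∃w (yR³w ∧ zRw)).

∀x ∀y ∀z ((xR³y ∧ xR³z) → ∃w (yR³w ∧ zRw))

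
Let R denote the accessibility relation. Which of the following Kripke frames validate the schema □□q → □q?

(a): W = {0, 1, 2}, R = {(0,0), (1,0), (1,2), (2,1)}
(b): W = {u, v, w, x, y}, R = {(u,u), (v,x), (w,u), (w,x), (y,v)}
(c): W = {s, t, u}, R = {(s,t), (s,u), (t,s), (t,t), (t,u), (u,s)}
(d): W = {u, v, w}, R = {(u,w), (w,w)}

This is the axiom for density; its first-order frame correspondent is ∀x ∀y (Rxy → ∃z (Rxz ∧ Rzy)).
(a): fails — R12 but no z with R1z and Rz2.
(b): fails — Rwx but no z with Rwz and Rzx.
(c): fails — Rus but no z with Ruz and Rzs.
(d): holds.
Valid on: (d).

(d)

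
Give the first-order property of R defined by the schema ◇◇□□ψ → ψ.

This is a Sahlqvist (Geach-type) schema ◇^2□^2ψ → □^0◇^0ψ.
Minimal-valuation argument: fix x; take any y with xR^2y and any z with xR^0z. Set V(ψ) to the set of worlds R-reachable from y in exactly 2 steps. Then □^2ψ holds at y, so the antecedent holds at x; validity forces ◇^0ψ at z, giving a w with zR^0w and yR^2w.
First-order correspondent: ∀x ∀y (xR²y → ∃w (yR²w ∧ x = w)).

∀x ∀y (xR²y → ∃w (yR²w ∧ x = w))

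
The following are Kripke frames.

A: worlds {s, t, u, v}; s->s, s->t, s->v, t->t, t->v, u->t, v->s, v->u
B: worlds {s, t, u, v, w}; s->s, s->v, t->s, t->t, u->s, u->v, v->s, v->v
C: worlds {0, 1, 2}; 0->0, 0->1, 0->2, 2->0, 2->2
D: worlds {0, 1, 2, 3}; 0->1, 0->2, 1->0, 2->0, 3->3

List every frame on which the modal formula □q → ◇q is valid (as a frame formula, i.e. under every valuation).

A, D

The schema corresponds to seriality: ∀x ∃y Rxy.
A: ✓.
B: fails — world w has no successor.
C: fails — world 1 has no successor.
D: ✓.
Valid on: A, D.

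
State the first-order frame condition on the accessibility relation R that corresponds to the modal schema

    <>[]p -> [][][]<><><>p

This is a Sahlqvist (Geach-type) schema ◇^1□^1p → □^3◇^3p.
First-order correspondent: forall x forall y forall z ((xRy & x R^3 z) -> exists w (yRw & z R^3 w)).

forall x forall y forall z ((xRy & x R^3 z) -> exists w (yRw & z R^3 w))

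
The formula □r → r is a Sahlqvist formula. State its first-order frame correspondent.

Reflexivity

This schema is the T axiom.
Its frame correspondent is reflexivity — ∀x Rxx.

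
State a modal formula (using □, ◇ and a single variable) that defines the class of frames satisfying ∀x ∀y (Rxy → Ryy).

□(□q → q)

The condition is shift-reflexivity. The T□ schema □(□q → q) defines it.
Suppose □(□q→q) is valid. Take Rxy and set V(q)={w : Ryw}. Then at y, □q holds; since □(□q→q) at x, □q→q at y, so q at y, i.e. Ryy.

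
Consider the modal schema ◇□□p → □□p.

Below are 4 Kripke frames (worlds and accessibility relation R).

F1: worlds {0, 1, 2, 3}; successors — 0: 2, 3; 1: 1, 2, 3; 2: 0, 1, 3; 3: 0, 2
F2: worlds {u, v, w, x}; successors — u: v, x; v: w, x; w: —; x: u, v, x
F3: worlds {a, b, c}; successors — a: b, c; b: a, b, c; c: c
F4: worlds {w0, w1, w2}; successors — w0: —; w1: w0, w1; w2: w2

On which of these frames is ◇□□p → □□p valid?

Frame correspondent (Sahlqvist): ∀x ∀y ∀z ((xRy ∧ xR²z) → ∃w (yR²w ∧ z = w)) — i.e. a generalized confluence (Geach) condition.
F1: condition met.
F2: fails — uRv, uR²w but no t with vR²t and w=t.
F3: fails — aRc, aR²a but no w with cR²w and a=w.
F4: fails — w1Rw0, w1R²w0 but no w with w0R²w and w0=w.

F1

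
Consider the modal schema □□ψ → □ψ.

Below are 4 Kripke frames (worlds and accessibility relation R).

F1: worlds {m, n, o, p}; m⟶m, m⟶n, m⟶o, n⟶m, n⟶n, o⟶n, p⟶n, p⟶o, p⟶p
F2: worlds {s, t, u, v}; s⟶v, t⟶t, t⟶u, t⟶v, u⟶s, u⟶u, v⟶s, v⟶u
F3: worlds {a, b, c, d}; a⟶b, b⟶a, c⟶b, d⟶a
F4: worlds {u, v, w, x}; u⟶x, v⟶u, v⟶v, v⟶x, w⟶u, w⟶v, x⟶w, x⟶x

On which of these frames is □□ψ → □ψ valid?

F1, F4

Frame correspondent (Sahlqvist): ∀x ∀y (Rxy → ∃z (Rxz ∧ Rzy)) — i.e. density.
F1: condition met.
F2: fails — Rsv but no z with Rsz and Rzv.
F3: fails — Rab but no z with Raz and Rzb.
F4: condition met.
Valid on: F1, F4.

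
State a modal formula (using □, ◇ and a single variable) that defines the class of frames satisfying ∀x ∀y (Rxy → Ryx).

r → □◇r

The condition is symmetry. The B schema r → □◇r defines it.
Suppose r→□◇r is valid. Take Rxy and set V(r)={x}. Then r at x, so □◇r at x, so ◇r at y, so some z with Ryz has r; z=x, i.e. Ryx.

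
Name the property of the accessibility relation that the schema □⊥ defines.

This schema is the Ver axiom.
Its frame correspondent is emptiness of R — ∀x ∀y ¬Rxy.

emptiness of R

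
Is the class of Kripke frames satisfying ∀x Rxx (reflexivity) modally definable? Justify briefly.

Yes, by □p → p

This is a Sahlqvist condition; the T axiom □p → p defines it.
Suppose □p→p is valid. At any x set V(p)={w : Rxw}. Then □p holds at x, so p holds at x, i.e. Rxx.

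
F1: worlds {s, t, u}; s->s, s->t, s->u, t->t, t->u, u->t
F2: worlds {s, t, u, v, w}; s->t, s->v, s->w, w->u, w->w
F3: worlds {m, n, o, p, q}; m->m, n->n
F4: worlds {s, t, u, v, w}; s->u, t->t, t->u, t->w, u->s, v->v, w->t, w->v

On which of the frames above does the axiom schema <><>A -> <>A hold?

F3

This is the axiom for transitivity; its first-order frame correspondent is forall x forall y forall z (Rxy & Ryz -> Rxz).
F1: fails — Rut and Rtu but not Ruu.
F2: fails — Rsw and Rwu but not Rsu.
F3: holds.
F4: fails — Rwt and Rtw but not Rww.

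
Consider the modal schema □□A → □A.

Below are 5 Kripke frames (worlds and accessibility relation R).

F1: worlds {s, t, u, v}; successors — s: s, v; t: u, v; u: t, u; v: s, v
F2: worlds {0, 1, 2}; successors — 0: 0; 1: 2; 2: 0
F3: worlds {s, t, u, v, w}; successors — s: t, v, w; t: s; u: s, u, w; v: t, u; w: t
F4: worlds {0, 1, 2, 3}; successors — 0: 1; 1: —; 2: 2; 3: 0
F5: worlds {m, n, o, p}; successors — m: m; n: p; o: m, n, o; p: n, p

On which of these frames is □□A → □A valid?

This is the axiom for density; its first-order frame correspondent is ∀x ∀y (Rxy → ∃z (Rxz ∧ Rzy)).
F1: ✓.
F2: fails — R12 but no z with R1z and Rz2.
F3: fails — Rwt but no z with Rwz and Rzt.
F4: fails — R01 but no z with R0z and Rz1.
F5: ✓.
Valid on: F1, F5.

F1, F5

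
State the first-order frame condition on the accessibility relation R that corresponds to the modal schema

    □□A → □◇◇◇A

∀x ∀z (xRz → ∃w (xR²w ∧ zR³w))

This is a Sahlqvist (Geach-type) schema ◇^0□^2A → □^1◇^3A.
Minimal-valuation argument: fix x; take any y with xR^0y and any z with xR^1z. Set V(A) to the set of worlds R-reachable from y in exactly 2 steps. Then □^2A holds at y, so the antecedent holds at x; validity forces ◇^3A at z, giving a w with zR^3w and yR^2w.
First-order correspondent: ∀x ∀z (xRz → ∃w (xR²w ∧ zR³w)).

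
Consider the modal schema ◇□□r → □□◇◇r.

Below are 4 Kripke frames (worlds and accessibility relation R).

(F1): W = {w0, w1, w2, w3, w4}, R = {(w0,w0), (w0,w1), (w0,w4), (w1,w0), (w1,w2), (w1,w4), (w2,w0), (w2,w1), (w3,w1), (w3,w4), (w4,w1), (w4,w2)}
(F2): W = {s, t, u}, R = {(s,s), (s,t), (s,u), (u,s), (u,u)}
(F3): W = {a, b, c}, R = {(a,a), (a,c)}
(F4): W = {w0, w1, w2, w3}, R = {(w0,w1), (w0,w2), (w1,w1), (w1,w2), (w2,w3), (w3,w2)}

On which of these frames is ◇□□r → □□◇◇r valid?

This is the axiom for a generalized confluence (Geach) condition; its first-order frame correspondent is ∀x ∀y ∀z ((xRy ∧ xR²z) → ∃w (yR²w ∧ zR²w)).
(F1): satisfies the condition.
(F2): fails — sRs, sR²t but no w with sR²w and tR²w.
(F3): fails — aRa, aR²c but no w with aR²w and cR²w.
(F4): fails — w0Rw2, w0R²w3 but no w with w2R²w and w3R²w.

(F1)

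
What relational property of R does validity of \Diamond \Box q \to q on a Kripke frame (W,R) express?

Replacing q by ¬q and contraposing gives the equivalent schema q → □◇q.
Suppose q→□◇q is valid. Take Rxy and set V(q)={x}. Then q at x, so □◇q at x, so ◇q at y, so some z with Ryz has q; z=x, i.e. Ryx.

symmetry: \forall x \forall y (Rxy \to Ryx)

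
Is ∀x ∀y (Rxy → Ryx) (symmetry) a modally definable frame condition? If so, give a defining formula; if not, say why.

Definable; r → □◇r defines it

This is a Sahlqvist condition; the B axiom r → □◇r defines it.
Suppose r→□◇r is valid. Take Rxy and set V(r)={x}. Then r at x, so □◇r at x, so ◇r at y, so some z with Ryz has r; z=x, i.e. Ryx.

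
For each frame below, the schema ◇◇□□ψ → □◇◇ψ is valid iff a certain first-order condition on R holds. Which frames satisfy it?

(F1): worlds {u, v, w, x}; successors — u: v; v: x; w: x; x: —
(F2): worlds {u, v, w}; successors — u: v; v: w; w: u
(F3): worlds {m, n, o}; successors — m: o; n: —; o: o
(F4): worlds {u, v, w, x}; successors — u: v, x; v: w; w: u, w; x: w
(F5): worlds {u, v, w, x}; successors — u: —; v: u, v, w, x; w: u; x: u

This is the axiom for a generalized confluence (Geach) condition; its first-order frame correspondent is ∀x ∀y ∀z ((xR²y ∧ xRz) → ∃w (yR²w ∧ zR²w)).
(F1): fails — uR²x, uRv but no t with xR²t and vR²t.
(F2): fails — uR²w, uRv but no t with wR²t and vR²t.
(F3): ✓.
(F4): ✓.
(F5): fails — vR²u, vRu but no t with uR²t and uR²t.
Valid on: (F3), (F4).

(F3), (F4)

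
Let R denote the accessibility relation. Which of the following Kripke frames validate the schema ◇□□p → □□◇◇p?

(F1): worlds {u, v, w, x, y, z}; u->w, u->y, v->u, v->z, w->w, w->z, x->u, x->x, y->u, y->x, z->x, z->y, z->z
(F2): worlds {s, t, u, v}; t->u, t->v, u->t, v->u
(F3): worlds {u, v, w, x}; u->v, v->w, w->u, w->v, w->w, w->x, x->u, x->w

The schema corresponds to a generalized confluence (Geach) condition: ∀x ∀y ∀z ((xRy ∧ xR²z) → ∃w (yR²w ∧ zR²w)).
(F1): satisfies the condition.
(F2): fails — tRv, tR²u but no w with vR²w and uR²w.
(F3): satisfies the condition.

(F1), (F3)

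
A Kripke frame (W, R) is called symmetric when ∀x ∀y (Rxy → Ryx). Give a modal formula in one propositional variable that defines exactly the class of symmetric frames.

The condition is symmetry. The B schema ψ → □◇ψ defines it.
Suppose ψ→□◇ψ is valid. Take Rxy and set V(ψ)={x}. Then ψ at x, so □◇ψ at x, so ◇ψ at y, so some z with Ryz has ψ; z=x, i.e. Ryx.

ψ → □◇ψ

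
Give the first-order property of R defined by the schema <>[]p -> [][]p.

This is a Sahlqvist (Geach-type) schema ◇^1□^1p → □^2◇^0p.
Minimal-valuation argument: fix x; take any y with xR^1y and any z with xR^2z. Set V(p) to the set of worlds R-reachable from y in exactly 1 step. Then □^1p holds at y, so the antecedent holds at x; validity forces ◇^0p at z, giving a w with zR^0w and yR^1w.
First-order correspondent: forall x forall y forall z ((xRy & x R^2 z) -> exists w (yRw & z = w)).

forall x forall y forall z ((xRy & x R^2 z) -> exists w (yRw & z = w))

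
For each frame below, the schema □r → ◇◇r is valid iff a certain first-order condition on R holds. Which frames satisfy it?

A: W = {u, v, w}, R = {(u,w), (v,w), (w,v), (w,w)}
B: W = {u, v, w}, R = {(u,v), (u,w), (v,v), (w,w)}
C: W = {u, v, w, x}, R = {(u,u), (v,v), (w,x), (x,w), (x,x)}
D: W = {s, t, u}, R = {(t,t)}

The schema corresponds to a generalized confluence (Geach) condition: ∀x ∃w (xRw ∧ xR²w).
A: holds.
B: holds.
C: holds.
D: fails — at s but no w with sRw and sR²w.
Valid on: A, B, C.

A, B, C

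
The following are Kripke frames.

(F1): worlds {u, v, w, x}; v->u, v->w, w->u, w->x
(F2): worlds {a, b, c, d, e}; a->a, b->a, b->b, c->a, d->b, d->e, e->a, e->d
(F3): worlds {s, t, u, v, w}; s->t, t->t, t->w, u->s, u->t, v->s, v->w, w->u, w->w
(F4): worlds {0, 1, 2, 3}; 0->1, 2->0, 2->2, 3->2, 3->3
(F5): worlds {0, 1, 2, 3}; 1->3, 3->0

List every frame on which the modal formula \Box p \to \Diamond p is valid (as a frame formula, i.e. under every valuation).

This is the axiom for seriality; its first-order frame correspondent is \forall x \exists y Rxy.
(F1): fails — world u has no successor.
(F2): satisfies the condition.
(F3): satisfies the condition.
(F4): fails — world 1 has no successor.
(F5): fails — world 0 has no successor.

(F2), (F3)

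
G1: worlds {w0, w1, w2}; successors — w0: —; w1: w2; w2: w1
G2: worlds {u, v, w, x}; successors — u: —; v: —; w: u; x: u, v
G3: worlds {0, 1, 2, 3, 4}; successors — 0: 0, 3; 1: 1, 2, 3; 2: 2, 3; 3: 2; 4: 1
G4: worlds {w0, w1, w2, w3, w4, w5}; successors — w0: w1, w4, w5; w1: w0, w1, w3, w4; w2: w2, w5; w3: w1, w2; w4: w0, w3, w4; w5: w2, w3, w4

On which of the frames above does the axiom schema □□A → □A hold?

Frame correspondent (Sahlqvist): ∀x ∀y (Rxy → ∃z (Rxz ∧ Rzy)) — i.e. density.
G1: fails — Rw1w2 but no z with Rw1z and Rzw2.
G2: fails — Rxu but no z with Rxz and Rzu.
G3: ✓.
G4: fails — Rw0w5 but no z with Rw0z and Rzw5.
Valid on: G3.

G3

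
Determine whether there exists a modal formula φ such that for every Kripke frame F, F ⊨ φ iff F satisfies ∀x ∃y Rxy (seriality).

Yes: it is seriality, defined by the D schema □r → ◇r.
Suppose □r→◇r is valid. At any x set V(r)=W. Then □r at x, so ◇r at x, so x has a successor.

Yes, by □r → ◇r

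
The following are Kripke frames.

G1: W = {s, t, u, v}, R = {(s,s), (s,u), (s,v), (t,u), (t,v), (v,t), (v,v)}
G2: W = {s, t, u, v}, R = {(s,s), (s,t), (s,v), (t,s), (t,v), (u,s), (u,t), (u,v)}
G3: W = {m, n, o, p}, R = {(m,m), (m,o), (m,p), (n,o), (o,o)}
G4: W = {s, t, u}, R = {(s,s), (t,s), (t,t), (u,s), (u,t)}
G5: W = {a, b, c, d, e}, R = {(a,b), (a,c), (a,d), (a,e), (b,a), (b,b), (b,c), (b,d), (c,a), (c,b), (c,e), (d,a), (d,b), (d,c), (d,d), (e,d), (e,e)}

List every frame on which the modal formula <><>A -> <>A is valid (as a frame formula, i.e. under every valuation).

G3, G4

Frame correspondent (Sahlqvist): forall x forall y forall z (Rxy & Ryz -> Rxz) — i.e. transitivity.
G1: fails — Rtv and Rvt but not Rtt.
G2: fails — Rts and Rst but not Rtt.
G3: satisfies the condition.
G4: satisfies the condition.
G5: fails — Rbc and Rce but not Rbe.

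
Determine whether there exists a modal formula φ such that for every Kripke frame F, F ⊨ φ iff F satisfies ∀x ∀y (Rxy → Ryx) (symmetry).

Yes — defined by r → □◇r

Yes: it is symmetry, defined by the B schema r → □◇r.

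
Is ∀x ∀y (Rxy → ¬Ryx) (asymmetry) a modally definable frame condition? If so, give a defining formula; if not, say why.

If a class were modally definable it would be closed under surjective bounded morphisms (Goldblatt–Thomason).
The 4-cycle (worlds a,b,c,d with a→b→c→d→a) is asymmetric. Mapping every world to a single reflexive point • is a surjective bounded morphism, and the reflexive point is not asymmetric (R•• but asymmetry requires ¬R••).
Hence asymmetry is not modally definable.

No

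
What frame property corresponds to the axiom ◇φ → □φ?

Partial functionality

Suppose ◇φ→□φ is valid. Take Rxy, Rxz and set V(φ)={y}. Then ◇φ at x, so □φ at x, so φ at z, i.e. z=y.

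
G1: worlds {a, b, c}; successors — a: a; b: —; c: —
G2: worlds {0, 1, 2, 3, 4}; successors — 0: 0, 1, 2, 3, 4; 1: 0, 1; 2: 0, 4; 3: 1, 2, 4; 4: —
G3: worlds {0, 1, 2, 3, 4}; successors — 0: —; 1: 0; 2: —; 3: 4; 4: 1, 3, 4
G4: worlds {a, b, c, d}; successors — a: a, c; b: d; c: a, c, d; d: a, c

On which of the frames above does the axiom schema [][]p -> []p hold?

Frame correspondent (Sahlqvist): forall x forall y (Rxy -> exists z (Rxz & Rzy)) — i.e. density.
G1: condition met.
G2: fails — R32 but no z with R3z and Rz2.
G3: fails — R10 but no z with R1z and Rz0.
G4: fails — Rbd but no z with Rbz and Rzd.
Valid on: G1.

G1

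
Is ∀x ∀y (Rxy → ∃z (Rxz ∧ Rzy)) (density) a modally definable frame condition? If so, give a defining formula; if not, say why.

Yes — defined by □□q → □q

Yes: it is density, defined by the C4 schema □□q → □q.
Suppose □□q→□q is valid. Take Rxy and set V(q)={w : xR²w}. Then □□q at x, so □q at x, so q at y, i.e. ∃z(Rxz∧Rzy).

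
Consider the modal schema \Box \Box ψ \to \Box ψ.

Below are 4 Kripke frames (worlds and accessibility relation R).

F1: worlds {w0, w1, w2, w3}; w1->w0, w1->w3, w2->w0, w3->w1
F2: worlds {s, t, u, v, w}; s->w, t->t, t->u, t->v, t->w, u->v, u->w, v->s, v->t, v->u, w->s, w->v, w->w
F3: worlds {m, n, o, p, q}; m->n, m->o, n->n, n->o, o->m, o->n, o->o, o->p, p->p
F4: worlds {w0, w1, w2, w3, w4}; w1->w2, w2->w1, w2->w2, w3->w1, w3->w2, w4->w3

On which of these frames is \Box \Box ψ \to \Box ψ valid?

F3

Frame correspondent (Sahlqvist): \forall x \forall y (Rxy \to \exists z (Rxz \wedge Rzy)) — i.e. density.
F1: fails — Rw1w0 but no z with Rw1z and Rzw0.
F2: fails — Rvs but no z with Rvz and Rzs.
F3: satisfies the condition.
F4: fails — Rw4w3 but no z with Rw4z and Rzw3.
Valid on: F3.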